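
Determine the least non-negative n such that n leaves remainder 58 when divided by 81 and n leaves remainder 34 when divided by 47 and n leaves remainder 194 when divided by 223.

258205

The moduli are pairwise coprime; M = 81·47·223 = 848961.
M/81 = 10481; 10481 ≡ 32 (mod 81); 32·38 ≡ 1, so inverse 38.
M/47 = 18063; 18063 ≡ 15 (mod 47); 15·22 ≡ 1, so inverse 22.
M/223 = 3807; 3807 ≡ 16 (mod 223); 16·14 ≡ 1, so inverse 14.
n ≡ 58·10481·38 + 34·18063·22 + 194·3807·14 = 46951060.
46951060 mod 848961 = 258205.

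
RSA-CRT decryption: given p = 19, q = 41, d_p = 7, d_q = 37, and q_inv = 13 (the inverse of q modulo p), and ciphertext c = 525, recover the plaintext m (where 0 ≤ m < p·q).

658

m₁ = c^(d_p) mod p: c ≡ 12 (mod 19), and 12^7 mod 19 = 12.
m₂ = c^(d_q) mod q: c ≡ 33 (mod 41), and 33^37 mod 41 = 2.
h = q_inv·(m₁ − m₂) mod p = 13·(12 − 2) mod 19 = 16.
m = m₂ + h·q = 2 + 16·41 = 658.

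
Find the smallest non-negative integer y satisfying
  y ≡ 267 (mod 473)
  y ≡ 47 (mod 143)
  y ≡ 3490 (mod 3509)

gcd(473, 143) = 11 and 11 | (47 − 267), so the pair is consistent; merging gives y ≡ 4051 (mod 6149), where 6149 = lcm(473, 143).
gcd(6149, 3509) = 11 and 11 | (3490 − 4051), so the pair is consistent; merging gives y ≡ 1547450 (mod 1961531), where 1961531 = lcm(6149, 3509).
The solution is unique modulo lcm(473, 143, 3509) = 1961531.

1547450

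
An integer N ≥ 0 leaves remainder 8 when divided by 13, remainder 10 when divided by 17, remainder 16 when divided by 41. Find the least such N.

Combine the congruences pairwise.
From N ≡ 8 (mod 13) write N = 8 + 13t. Substituting into N ≡ 10 (mod 17) gives 13t ≡ 2 (mod 17), and since 13⁻¹ ≡ 4 (mod 17), t ≡ 8. Hence N ≡ 8 + 13·8 = 112 (mod 221).
From N ≡ 112 (mod 221) write N = 112 + 221t. Substituting into N ≡ 16 (mod 41) gives 221t ≡ 27 (mod 41), and since 16⁻¹ ≡ 18 (mod 41), t ≡ 35. Hence N ≡ 112 + 221·35 = 7847 (mod 9061).

7847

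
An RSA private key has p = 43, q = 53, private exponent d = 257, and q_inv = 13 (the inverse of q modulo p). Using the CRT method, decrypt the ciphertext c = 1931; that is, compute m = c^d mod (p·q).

1083

d_p = d mod (p−1) = 257 mod 42 = 5; d_q = d mod (q−1) = 49.
m₁ = c^(d_p) mod p: c ≡ 39 (mod 43), and 39^5 mod 43 = 8.
m₂ = c^(d_q) mod q: c ≡ 23 (mod 53), and 23^49 mod 53 = 23.
h = q_inv·(m₁ − m₂) mod p = 13·(8 − 23) mod 43 = 20.
m = m₂ + h·q = 23 + 20·53 = 1083.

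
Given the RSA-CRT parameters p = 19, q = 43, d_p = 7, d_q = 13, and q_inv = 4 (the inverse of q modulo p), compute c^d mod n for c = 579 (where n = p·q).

m₁ = c^(d_p) mod p: c ≡ 9 (mod 19), and 9^7 mod 19 = 4.
m₂ = c^(d_q) mod q: c ≡ 20 (mod 43), and 20^13 mod 43 = 19.
h = q_inv·(m₁ − m₂) mod p = 4·(4 − 19) mod 19 = 16.
m = m₂ + h·q = 19 + 16·43 = 707.

707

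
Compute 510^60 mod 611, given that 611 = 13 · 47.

Mod 13: 510 ≡ 3; since 12 | 60, by Fermat 3^60 ≡ 1 (mod 13).
Mod 47: 510 ≡ 40; by Fermat, exponent reduces to 60 mod 46 = 14; 40^14 ≡ 34 (mod 47).
Combine by CRT: x ≡ 1 (mod 13), x ≡ 34 (mod 47) ⇒ x ≡ 222 (mod 611).

222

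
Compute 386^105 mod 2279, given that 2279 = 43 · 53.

Mod 43: 386 ≡ 42; by Fermat, exponent reduces to 105 mod 42 = 21; 42^21 ≡ 42 (mod 43).
Mod 53: 386 ≡ 15; by Fermat, exponent reduces to 105 mod 52 = 1; 15^1 ≡ 15 (mod 53).
Combine by CRT: x ≡ 42 (mod 43), x ≡ 15 (mod 53) ⇒ x ≡ 386 (mod 2279).

386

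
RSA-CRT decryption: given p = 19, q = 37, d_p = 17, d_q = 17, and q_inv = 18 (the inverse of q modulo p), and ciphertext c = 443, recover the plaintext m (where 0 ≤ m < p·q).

m₁ = c^(d_p) mod p: c ≡ 6 (mod 19), and 6^17 mod 19 = 16.
m₂ = c^(d_q) mod q: c ≡ 36 (mod 37), and 36^17 mod 37 = 36.
h = q_inv·(m₁ − m₂) mod p = 18·(16 − 36) mod 19 = 1.
m = m₂ + h·q = 36 + 1·37 = 73.

73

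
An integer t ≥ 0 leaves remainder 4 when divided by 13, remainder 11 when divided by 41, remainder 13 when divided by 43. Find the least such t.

Combine the congruences pairwise.
From t ≡ 4 (mod 13) write t = 4 + 13s. Substituting into t ≡ 11 (mod 41) gives 13s ≡ 7 (mod 41), and since 13⁻¹ ≡ 19 (mod 41), s ≡ 10. Hence t ≡ 4 + 13·10 = 134 (mod 533).
From t ≡ 134 (mod 533) write t = 134 + 533s. Substituting into t ≡ 13 (mod 43) gives 533s ≡ 8 (mod 43), and since 17⁻¹ ≡ 38 (mod 43), s ≡ 3. Hence t ≡ 134 + 533·3 = 1733 (mod 22919).

1733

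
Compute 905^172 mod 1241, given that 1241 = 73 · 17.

290

Mod 73: 905 ≡ 29; by Fermat, exponent reduces to 172 mod 72 = 28; 29^28 ≡ 71 (mod 73).
Mod 17: 905 ≡ 4; by Fermat, exponent reduces to 172 mod 16 = 12; 4^12 ≡ 1 (mod 17).
Combine by CRT: x ≡ 71 (mod 73), x ≡ 1 (mod 17) ⇒ x ≡ 290 (mod 1241).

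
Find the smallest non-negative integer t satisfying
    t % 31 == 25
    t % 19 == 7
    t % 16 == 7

8519

Combine the congruences pairwise.
From t ≡ 25 (mod 31) write t = 25 + 31s. Substituting into t ≡ 7 (mod 19) gives 31s ≡ 1 (mod 19), and since 12⁻¹ ≡ 8 (mod 19), s ≡ 8. Hence t ≡ 25 + 31·8 = 273 (mod 589).
From t ≡ 273 (mod 589) write t = 273 + 589s. Substituting into t ≡ 7 (mod 16) gives 589s ≡ 6 (mod 16), and since 13⁻¹ ≡ 5 (mod 16), s ≡ 14. Hence t ≡ 273 + 589·14 = 8519 (mod 9424).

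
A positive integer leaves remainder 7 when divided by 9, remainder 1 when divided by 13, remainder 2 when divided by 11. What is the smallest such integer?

79

Combine the congruences pairwise.
From m ≡ 7 (mod 9) write m = 7 + 9t. Substituting into m ≡ 1 (mod 13) gives 9t ≡ 7 (mod 13), and since 9⁻¹ ≡ 3 (mod 13), t ≡ 8. Hence m ≡ 7 + 9·8 = 79 (mod 117).
From m ≡ 79 (mod 117) write m = 79 + 117t. Substituting into m ≡ 2 (mod 11) gives 117t ≡ 0 (mod 11), and since 7⁻¹ ≡ 8 (mod 11), t ≡ 0. Hence m ≡ 79 + 117·0 = 79 (mod 1287).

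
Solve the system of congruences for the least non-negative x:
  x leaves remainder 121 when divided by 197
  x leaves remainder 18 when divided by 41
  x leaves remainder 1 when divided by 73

552903

Combine the congruences pairwise.
From x ≡ 121 (mod 197) write x = 121 + 197t. Substituting into x ≡ 18 (mod 41) gives 197t ≡ 20 (mod 41), and since 33⁻¹ ≡ 5 (mod 41), t ≡ 18. Hence x ≡ 121 + 197·18 = 3667 (mod 8077).
From x ≡ 3667 (mod 8077) write x = 3667 + 8077t. Substituting into x ≡ 1 (mod 73) gives 8077t ≡ 57 (mod 73), and since 47⁻¹ ≡ 14 (mod 73), t ≡ 68. Hence x ≡ 3667 + 8077·68 = 552903 (mod 589621).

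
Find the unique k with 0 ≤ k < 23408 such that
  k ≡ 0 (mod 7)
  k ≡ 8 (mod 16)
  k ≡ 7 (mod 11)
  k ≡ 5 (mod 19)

The moduli are pairwise coprime; N = 7·16·11·19 = 23408.
N/7 = 3344; 3344 ≡ 5 (mod 7); 5·3 ≡ 1, so inverse 3.
N/16 = 1463; 1463 ≡ 7 (mod 16); 7·7 ≡ 1, so inverse 7.
N/11 = 2128; 2128 ≡ 5 (mod 11); 5·9 ≡ 1, so inverse 9.
N/19 = 1232; 1232 ≡ 16 (mod 19); 16·6 ≡ 1, so inverse 6.
k ≡ 0·3344·3 + 8·1463·7 + 7·2128·9 + 5·1232·6 = 252952.
252952 mod 23408 = 18872.

18872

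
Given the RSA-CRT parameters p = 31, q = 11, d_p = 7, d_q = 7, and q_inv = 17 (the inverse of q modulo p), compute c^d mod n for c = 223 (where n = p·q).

m₁ = c^(d_p) mod p: c ≡ 6 (mod 31), and 6^7 mod 31 = 6.
m₂ = c^(d_q) mod q: c ≡ 3 (mod 11), and 3^7 mod 11 = 9.
h = q_inv·(m₁ − m₂) mod p = 17·(6 − 9) mod 31 = 11.
m = m₂ + h·q = 9 + 11·11 = 130.

130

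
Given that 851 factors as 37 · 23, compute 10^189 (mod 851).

Mod 37: 10 ≡ 10; by Fermat, exponent reduces to 189 mod 36 = 9; 10^9 ≡ 1 (mod 37).
Mod 23: 10 ≡ 10; by Fermat, exponent reduces to 189 mod 22 = 13; 10^13 ≡ 15 (mod 23).
Combine by CRT: x ≡ 1 (mod 37), x ≡ 15 (mod 23) ⇒ x ≡ 38 (mod 851).

38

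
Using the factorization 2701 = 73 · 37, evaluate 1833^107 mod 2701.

1086

Mod 73: 1833 ≡ 8; by Fermat, exponent reduces to 107 mod 72 = 35; 8^35 ≡ 64 (mod 73).
Mod 37: 1833 ≡ 20; by Fermat, exponent reduces to 107 mod 36 = 35; 20^35 ≡ 13 (mod 37).
Combine by CRT: x ≡ 64 (mod 73), x ≡ 13 (mod 37) ⇒ x ≡ 1086 (mod 2701).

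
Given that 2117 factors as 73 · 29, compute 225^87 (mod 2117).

2093

Mod 73: 225 ≡ 6; by Fermat, exponent reduces to 87 mod 72 = 15; 6^15 ≡ 49 (mod 73).
Mod 29: 225 ≡ 22; by Fermat, exponent reduces to 87 mod 28 = 3; 22^3 ≡ 5 (mod 29).
Combine by CRT: x ≡ 49 (mod 73), x ≡ 5 (mod 29) ⇒ x ≡ 2093 (mod 2117).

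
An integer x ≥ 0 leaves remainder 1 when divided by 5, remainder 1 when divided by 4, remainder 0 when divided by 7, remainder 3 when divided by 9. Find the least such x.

The moduli are pairwise coprime; N = 5·4·7·9 = 1260.
N/5 = 252; 252 ≡ 2 (mod 5); 2·3 ≡ 1, so inverse 3.
N/4 = 315; 315 ≡ 3 (mod 4); 3·3 ≡ 1, so inverse 3.
N/7 = 180; 180 ≡ 5 (mod 7); 5·3 ≡ 1, so inverse 3.
N/9 = 140; 140 ≡ 5 (mod 9); 5·2 ≡ 1, so inverse 2.
x ≡ 1·252·3 + 1·315·3 + 0·180·3 + 3·140·2 = 2541.
2541 mod 1260 = 21.

21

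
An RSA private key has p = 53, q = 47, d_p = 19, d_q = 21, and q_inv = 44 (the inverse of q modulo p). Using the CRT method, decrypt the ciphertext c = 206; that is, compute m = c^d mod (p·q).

122

m₁ = c^(d_p) mod p: c ≡ 47 (mod 53), and 47^19 mod 53 = 16.
m₂ = c^(d_q) mod q: c ≡ 18 (mod 47), and 18^21 mod 47 = 28.
h = q_inv·(m₁ − m₂) mod p = 44·(16 − 28) mod 53 = 2.
m = m₂ + h·q = 28 + 2·47 = 122.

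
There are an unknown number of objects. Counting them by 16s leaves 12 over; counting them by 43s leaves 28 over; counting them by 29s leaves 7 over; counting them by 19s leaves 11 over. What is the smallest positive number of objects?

59196

From N ≡ 12 (mod 16) write N = 12 + 16t. Substituting into N ≡ 28 (mod 43) gives 16t ≡ 16 (mod 43), and since 16⁻¹ ≡ 35 (mod 43), t ≡ 1. Hence N ≡ 12 + 16·1 = 28 (mod 688).
From N ≡ 28 (mod 688) write N = 28 + 688t. Substituting into N ≡ 7 (mod 29) gives 688t ≡ 8 (mod 29), and since 21⁻¹ ≡ 18 (mod 29), t ≡ 28. Hence N ≡ 28 + 688·28 = 19292 (mod 19952).
From N ≡ 19292 (mod 19952) write N = 19292 + 19952t. Substituting into N ≡ 11 (mod 19) gives 19952t ≡ 4 (mod 19), and since 2⁻¹ ≡ 10 (mod 19), t ≡ 2. Hence N ≡ 19292 + 19952·2 = 59196 (mod 379088).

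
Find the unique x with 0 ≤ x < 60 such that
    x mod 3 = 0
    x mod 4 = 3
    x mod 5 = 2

27

From x ≡ 0 (mod 3) write x = 0 + 3t. Substituting into x ≡ 3 (mod 4) gives 3t ≡ 3 (mod 4), and since 3⁻¹ ≡ 3 (mod 4), t ≡ 1. Hence x ≡ 0 + 3·1 = 3 (mod 12).
From x ≡ 3 (mod 12) write x = 3 + 12t. Substituting into x ≡ 2 (mod 5) gives 12t ≡ 4 (mod 5), and since 2⁻¹ ≡ 3 (mod 5), t ≡ 2. Hence x ≡ 3 + 12·2 = 27 (mod 60).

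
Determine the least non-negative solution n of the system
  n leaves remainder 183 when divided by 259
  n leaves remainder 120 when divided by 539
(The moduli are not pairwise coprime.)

1737

Combine the congruences pairwise.
gcd(259, 539) = 7 and 7 | (120 − 183), so the pair is consistent; merging gives n ≡ 1737 (mod 19943), where 19943 = lcm(259, 539).
The solution is unique modulo lcm(259, 539) = 19943.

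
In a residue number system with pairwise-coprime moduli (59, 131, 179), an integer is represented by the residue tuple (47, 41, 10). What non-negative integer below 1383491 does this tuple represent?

From x ≡ 47 (mod 59) write x = 47 + 59t. Substituting into x ≡ 41 (mod 131) gives 59t ≡ 125 (mod 131), and since 59⁻¹ ≡ 20 (mod 131), t ≡ 11. Hence x ≡ 47 + 59·11 = 696 (mod 7729).
From x ≡ 696 (mod 7729) write x = 696 + 7729t. Substituting into x ≡ 10 (mod 179) gives 7729t ≡ 30 (mod 179), and since 32⁻¹ ≡ 28 (mod 179), t ≡ 124. Hence x ≡ 696 + 7729·124 = 959092 (mod 1383491).

959092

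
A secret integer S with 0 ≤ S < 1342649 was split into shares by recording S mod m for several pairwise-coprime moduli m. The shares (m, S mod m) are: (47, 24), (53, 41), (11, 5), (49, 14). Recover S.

1006670

Combine the congruences pairwise.
From S ≡ 24 (mod 47) write S = 24 + 47t. Substituting into S ≡ 41 (mod 53) gives 47t ≡ 17 (mod 53), and since 47⁻¹ ≡ 44 (mod 53), t ≡ 6. Hence S ≡ 24 + 47·6 = 306 (mod 2491).
From S ≡ 306 (mod 2491) write S = 306 + 2491t. Substituting into S ≡ 5 (mod 11) gives 2491t ≡ 7 (mod 11), and since 5⁻¹ ≡ 9 (mod 11), t ≡ 8. Hence S ≡ 306 + 2491·8 = 20234 (mod 27401).
From S ≡ 20234 (mod 27401) write S = 20234 + 27401t. Substituting into S ≡ 14 (mod 49) gives 27401t ≡ 17 (mod 49), and since 10⁻¹ ≡ 5 (mod 49), t ≡ 36. Hence S ≡ 20234 + 27401·36 = 1006670 (mod 1342649).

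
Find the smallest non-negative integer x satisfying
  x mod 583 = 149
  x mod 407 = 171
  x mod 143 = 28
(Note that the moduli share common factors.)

gcd(583, 407) = 11 and 11 | (171 − 149), so the pair is consistent; merging gives x ≡ 8311 (mod 21571), where 21571 = lcm(583, 407).
gcd(21571, 143) = 11 and 11 | (28 − 8311), so the pair is consistent; merging gives x ≡ 137737 (mod 280423), where 280423 = lcm(21571, 143).
The solution is unique modulo lcm(583, 407, 143) = 280423.

137737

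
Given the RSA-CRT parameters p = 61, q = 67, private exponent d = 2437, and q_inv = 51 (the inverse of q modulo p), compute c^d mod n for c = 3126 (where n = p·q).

4048

d_p = d mod (p−1) = 2437 mod 60 = 37; d_q = d mod (q−1) = 61.
m₁ = c^(d_p) mod p: c ≡ 15 (mod 61), and 15^37 mod 61 = 22.
m₂ = c^(d_q) mod q: c ≡ 44 (mod 67), and 44^61 mod 67 = 28.
h = q_inv·(m₁ − m₂) mod p = 51·(22 − 28) mod 61 = 60.
m = m₂ + h·q = 28 + 60·67 = 4048.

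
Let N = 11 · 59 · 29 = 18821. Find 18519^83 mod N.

Mod 11: 18519 ≡ 6; by Fermat, exponent reduces to 83 mod 10 = 3; 6^3 ≡ 7 (mod 11).
Mod 59: 18519 ≡ 52; by Fermat, exponent reduces to 83 mod 58 = 25; 52^25 ≡ 23 (mod 59).
Mod 29: 18519 ≡ 17; by Fermat, exponent reduces to 83 mod 28 = 27; 17^27 ≡ 12 (mod 29).
Combine by CRT: x ≡ 7 (mod 11), x ≡ 23 (mod 59), x ≡ 12 (mod 29) ⇒ x ≡ 1085 (mod 18821).

1085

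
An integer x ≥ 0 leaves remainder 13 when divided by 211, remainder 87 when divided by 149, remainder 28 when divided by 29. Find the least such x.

567181

The moduli are pairwise coprime; N = 211·149·29 = 911731.
N/211 = 4321; 4321 ≡ 101 (mod 211); 101·117 ≡ 1, so inverse 117.
N/149 = 6119; 6119 ≡ 10 (mod 149); 10·15 ≡ 1, so inverse 15.
N/29 = 31439; 31439 ≡ 3 (mod 29); 3·10 ≡ 1, so inverse 10.
x ≡ 13·4321·117 + 87·6119·15 + 28·31439·10 = 23360456.
23360456 mod 911731 = 567181.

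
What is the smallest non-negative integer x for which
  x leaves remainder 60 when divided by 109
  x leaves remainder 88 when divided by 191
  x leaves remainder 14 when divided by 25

Combine the congruences pairwise.
From x ≡ 60 (mod 109) write x = 60 + 109t. Substituting into x ≡ 88 (mod 191) gives 109t ≡ 28 (mod 191), and since 109⁻¹ ≡ 184 (mod 191), t ≡ 186. Hence x ≡ 60 + 109·186 = 20334 (mod 20819).
From x ≡ 20334 (mod 20819) write x = 20334 + 20819t. Substituting into x ≡ 14 (mod 25) gives 20819t ≡ 5 (mod 25), and since 19⁻¹ ≡ 4 (mod 25), t ≡ 20. Hence x ≡ 20334 + 20819·20 = 436714 (mod 520475).

436714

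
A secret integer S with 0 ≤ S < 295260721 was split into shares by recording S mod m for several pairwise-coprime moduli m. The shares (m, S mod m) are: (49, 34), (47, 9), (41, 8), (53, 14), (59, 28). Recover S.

60177963

The moduli are pairwise coprime; N = 49·47·41·53·59 = 295260721.
N/49 = 6025729; 6025729 ≡ 3 (mod 49); 3·33 ≡ 1, so inverse 33.
N/47 = 6282143; 6282143 ≡ 29 (mod 47); 29·13 ≡ 1, so inverse 13.
N/41 = 7201481; 7201481 ≡ 36 (mod 41); 36·8 ≡ 1, so inverse 8.
N/53 = 5570957; 5570957 ≡ 21 (mod 53); 21·48 ≡ 1, so inverse 48.
N/59 = 5004419; 5004419 ≡ 39 (mod 59); 39·56 ≡ 1, so inverse 56.
S ≡ 34·6025729·33 + 9·6282143·13 + 8·7201481·8 + 14·5570957·48 + 28·5004419·56 = 19547385549.
19547385549 mod 295260721 = 60177963.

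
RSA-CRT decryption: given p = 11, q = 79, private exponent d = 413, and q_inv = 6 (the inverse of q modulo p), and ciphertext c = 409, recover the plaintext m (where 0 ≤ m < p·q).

173

d_p = d mod (p−1) = 413 mod 10 = 3; d_q = d mod (q−1) = 23.
m₁ = c^(d_p) mod p: c ≡ 2 (mod 11), and 2^3 mod 11 = 8.
m₂ = c^(d_q) mod q: c ≡ 14 (mod 79), and 14^23 mod 79 = 15.
h = q_inv·(m₁ − m₂) mod p = 6·(8 − 15) mod 11 = 2.
m = m₂ + h·q = 15 + 2·79 = 173.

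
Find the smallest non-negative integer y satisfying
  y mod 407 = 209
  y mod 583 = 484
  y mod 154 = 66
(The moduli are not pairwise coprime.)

Combine the congruences pairwise.
gcd(407, 583) = 11 and 11 | (484 − 209), so the pair is consistent; merging gives y ≡ 6314 (mod 21571), where 21571 = lcm(407, 583).
gcd(21571, 154) = 11 and 11 | (66 − 6314), so the pair is consistent; merging gives y ≡ 135740 (mod 301994), where 301994 = lcm(21571, 154).
The solution is unique modulo lcm(407, 583, 154) = 301994.

135740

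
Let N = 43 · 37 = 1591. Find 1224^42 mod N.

1506

Mod 43: 1224 ≡ 20; since 42 | 42, by Fermat 20^42 ≡ 1 (mod 43).
Mod 37: 1224 ≡ 3; by Fermat, exponent reduces to 42 mod 36 = 6; 3^6 ≡ 26 (mod 37).
Combine by CRT: x ≡ 1 (mod 43), x ≡ 26 (mod 37) ⇒ x ≡ 1506 (mod 1591).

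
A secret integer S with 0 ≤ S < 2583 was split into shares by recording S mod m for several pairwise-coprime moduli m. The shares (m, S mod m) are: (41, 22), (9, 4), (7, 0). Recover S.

The moduli are pairwise coprime; N = 41·9·7 = 2583.
N/41 = 63; 63 ≡ 22 (mod 41); 22·28 ≡ 1, so inverse 28.
N/9 = 287; 287 ≡ 8 (mod 9); 8·8 ≡ 1, so inverse 8.
N/7 = 369; 369 ≡ 5 (mod 7); 5·3 ≡ 1, so inverse 3.
S ≡ 22·63·28 + 4·287·8 + 0·369·3 = 47992.
47992 mod 2583 = 1498.

1498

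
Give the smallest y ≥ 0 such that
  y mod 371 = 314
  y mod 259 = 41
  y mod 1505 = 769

1669814

gcd(371, 259) = 7 and 7 | (41 − 314), so the pair is consistent; merging gives y ≡ 8847 (mod 13727), where 13727 = lcm(371, 259).
gcd(13727, 1505) = 7 and 7 | (769 − 8847), so the pair is consistent; merging gives y ≡ 1669814 (mod 2951305), where 2951305 = lcm(13727, 1505).
The solution is unique modulo lcm(371, 259, 1505) = 2951305.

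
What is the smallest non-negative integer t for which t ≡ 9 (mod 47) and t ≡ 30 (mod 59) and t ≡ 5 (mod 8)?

14485

The moduli are pairwise coprime; N = 47·59·8 = 22184.
N/47 = 472; 472 ≡ 2 (mod 47); 2·24 ≡ 1, so inverse 24.
N/59 = 376; 376 ≡ 22 (mod 59); 22·51 ≡ 1, so inverse 51.
N/8 = 2773; 2773 ≡ 5 (mod 8); 5·5 ≡ 1, so inverse 5.
t ≡ 9·472·24 + 30·376·51 + 5·2773·5 = 746557.
746557 mod 22184 = 14485.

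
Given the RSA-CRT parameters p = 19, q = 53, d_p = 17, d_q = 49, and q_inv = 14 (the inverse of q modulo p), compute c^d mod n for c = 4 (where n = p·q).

m₁ = c^(d_p) mod p: c ≡ 4 (mod 19), and 4^17 mod 19 = 5.
m₂ = c^(d_q) mod q: c ≡ 4 (mod 53), and 4^49 mod 53 = 29.
h = q_inv·(m₁ − m₂) mod p = 14·(5 − 29) mod 19 = 6.
m = m₂ + h·q = 29 + 6·53 = 347.

347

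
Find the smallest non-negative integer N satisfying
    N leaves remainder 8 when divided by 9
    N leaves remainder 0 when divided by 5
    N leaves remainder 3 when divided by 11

The moduli are pairwise coprime; M = 9·5·11 = 495.
M/9 = 55; 55 ≡ 1 (mod 9), inverse 1.
M/5 = 99; 99 ≡ 4 (mod 5); 4·4 ≡ 1, so inverse 4.
M/11 = 45; 45 ≡ 1 (mod 11), inverse 1.
N ≡ 8·55·1 + 0·99·4 + 3·45·1 = 575.
575 mod 495 = 80.

80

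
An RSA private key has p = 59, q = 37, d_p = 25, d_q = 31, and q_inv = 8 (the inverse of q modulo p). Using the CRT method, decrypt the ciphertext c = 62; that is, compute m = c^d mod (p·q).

m₁ = c^(d_p) mod p: c ≡ 3 (mod 59), and 3^25 mod 59 = 51.
m₂ = c^(d_q) mod q: c ≡ 25 (mod 37), and 25^31 mod 37 = 21.
h = q_inv·(m₁ − m₂) mod p = 8·(51 − 21) mod 59 = 4.
m = m₂ + h·q = 21 + 4·37 = 169.

169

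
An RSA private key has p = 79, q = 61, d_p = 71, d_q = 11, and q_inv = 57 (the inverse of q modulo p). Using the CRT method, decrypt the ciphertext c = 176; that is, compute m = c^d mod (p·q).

m₁ = c^(d_p) mod p: c ≡ 18 (mod 79), and 18^71 mod 79 = 38.
m₂ = c^(d_q) mod q: c ≡ 54 (mod 61), and 54^11 mod 61 = 30.
h = q_inv·(m₁ − m₂) mod p = 57·(38 − 30) mod 79 = 61.
m = m₂ + h·q = 30 + 61·61 = 3751.

3751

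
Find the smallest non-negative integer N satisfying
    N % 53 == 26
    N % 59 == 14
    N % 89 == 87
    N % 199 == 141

From N ≡ 26 (mod 53) write N = 26 + 53t. Substituting into N ≡ 14 (mod 59) gives 53t ≡ 47 (mod 59), and since 53⁻¹ ≡ 49 (mod 59), t ≡ 2. Hence N ≡ 26 + 53·2 = 132 (mod 3127).
From N ≡ 132 (mod 3127) write N = 132 + 3127t. Substituting into N ≡ 87 (mod 89) gives 3127t ≡ 44 (mod 89), and since 12⁻¹ ≡ 52 (mod 89), t ≡ 63. Hence N ≡ 132 + 3127·63 = 197133 (mod 278303).
From N ≡ 197133 (mod 278303) write N = 197133 + 278303t. Substituting into N ≡ 141 (mod 199) gives 278303t ≡ 18 (mod 199), and since 101⁻¹ ≡ 67 (mod 199), t ≡ 12. Hence N ≡ 197133 + 278303·12 = 3536769 (mod 55382297).

3536769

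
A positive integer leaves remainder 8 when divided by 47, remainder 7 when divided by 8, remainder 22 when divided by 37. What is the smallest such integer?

The moduli are pairwise coprime; N = 47·8·37 = 13912.
N/47 = 296; 296 ≡ 14 (mod 47); 14·37 ≡ 1, so inverse 37.
N/8 = 1739; 1739 ≡ 3 (mod 8); 3·3 ≡ 1, so inverse 3.
N/37 = 376; 376 ≡ 6 (mod 37); 6·31 ≡ 1, so inverse 31.
t ≡ 8·296·37 + 7·1739·3 + 22·376·31 = 380567.
380567 mod 13912 = 4943.

4943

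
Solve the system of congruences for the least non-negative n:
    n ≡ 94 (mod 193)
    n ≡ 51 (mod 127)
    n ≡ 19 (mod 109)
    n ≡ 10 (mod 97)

88398147

From n ≡ 94 (mod 193) write n = 94 + 193t. Substituting into n ≡ 51 (mod 127) gives 193t ≡ 84 (mod 127), and since 66⁻¹ ≡ 102 (mod 127), t ≡ 59. Hence n ≡ 94 + 193·59 = 11481 (mod 24511).
From n ≡ 11481 (mod 24511) write n = 11481 + 24511t. Substituting into n ≡ 19 (mod 109) gives 24511t ≡ 92 (mod 109), and since 95⁻¹ ≡ 70 (mod 109), t ≡ 9. Hence n ≡ 11481 + 24511·9 = 232080 (mod 2671699).
From n ≡ 232080 (mod 2671699) write n = 232080 + 2671699t. Substituting into n ≡ 10 (mod 97) gives 2671699t ≡ 51 (mod 97), and since 28⁻¹ ≡ 52 (mod 97), t ≡ 33. Hence n ≡ 232080 + 2671699·33 = 88398147 (mod 259154803).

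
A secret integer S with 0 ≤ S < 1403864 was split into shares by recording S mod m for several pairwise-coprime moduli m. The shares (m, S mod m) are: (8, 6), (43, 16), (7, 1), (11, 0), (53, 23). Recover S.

1203070

From S ≡ 6 (mod 8) write S = 6 + 8t. Substituting into S ≡ 16 (mod 43) gives 8t ≡ 10 (mod 43), and since 8⁻¹ ≡ 27 (mod 43), t ≡ 12. Hence S ≡ 6 + 8·12 = 102 (mod 344).
From S ≡ 102 (mod 344) write S = 102 + 344t. Substituting into S ≡ 1 (mod 7) gives 344t ≡ 4 (mod 7), and since 1⁻¹ ≡ 1 (mod 7), t ≡ 4. Hence S ≡ 102 + 344·4 = 1478 (mod 2408).
From S ≡ 1478 (mod 2408) write S = 1478 + 2408t. Substituting into S ≡ 0 (mod 11) gives 2408t ≡ 7 (mod 11), and since 10⁻¹ ≡ 10 (mod 11), t ≡ 4. Hence S ≡ 1478 + 2408·4 = 11110 (mod 26488).
From S ≡ 11110 (mod 26488) write S = 11110 + 26488t. Substituting into S ≡ 23 (mod 53) gives 26488t ≡ 43 (mod 53), and since 41⁻¹ ≡ 22 (mod 53), t ≡ 45. Hence S ≡ 11110 + 26488·45 = 1203070 (mod 1403864).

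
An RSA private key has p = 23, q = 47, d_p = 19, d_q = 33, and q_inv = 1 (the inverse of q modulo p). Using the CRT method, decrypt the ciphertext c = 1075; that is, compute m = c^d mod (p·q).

m₁ = c^(d_p) mod p: c ≡ 17 (mod 23), and 17^19 mod 23 = 5.
m₂ = c^(d_q) mod q: c ≡ 41 (mod 47), and 41^33 mod 47 = 29.
h = q_inv·(m₁ − m₂) mod p = 1·(5 − 29) mod 23 = 22.
m = m₂ + h·q = 29 + 22·47 = 1063.

1063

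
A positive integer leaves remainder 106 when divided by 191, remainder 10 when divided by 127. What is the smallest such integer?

From x ≡ 106 (mod 191) write x = 106 + 191t. Substituting into x ≡ 10 (mod 127) gives 191t ≡ 31 (mod 127), and since 64⁻¹ ≡ 2 (mod 127), t ≡ 62. Hence x ≡ 106 + 191·62 = 11948 (mod 24257).

11948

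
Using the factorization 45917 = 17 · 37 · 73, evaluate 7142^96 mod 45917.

Mod 17: 7142 ≡ 2; since 16 | 96, by Fermat 2^96 ≡ 1 (mod 17).
Mod 37: 7142 ≡ 1; by Fermat, exponent reduces to 96 mod 36 = 24; 1^24 ≡ 1 (mod 37).
Mod 73: 7142 ≡ 61; by Fermat, exponent reduces to 96 mod 72 = 24; 61^24 ≡ 8 (mod 73).
Combine by CRT: x ≡ 1 (mod 17), x ≡ 1 (mod 37), x ≡ 8 (mod 73) ⇒ x ≡ 11323 (mod 45917).

11323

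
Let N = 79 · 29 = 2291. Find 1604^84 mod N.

1

Mod 79: 1604 ≡ 24; by Fermat, exponent reduces to 84 mod 78 = 6; 24^6 ≡ 1 (mod 79).
Mod 29: 1604 ≡ 9; since 28 | 84, by Fermat 9^84 ≡ 1 (mod 29).
Combine by CRT: x ≡ 1 (mod 79), x ≡ 1 (mod 29) ⇒ x ≡ 1 (mod 2291).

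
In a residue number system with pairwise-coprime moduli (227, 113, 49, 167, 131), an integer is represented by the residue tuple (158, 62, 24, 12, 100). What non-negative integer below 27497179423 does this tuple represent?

25127903174

Combine the congruences pairwise.
From x ≡ 158 (mod 227) write x = 158 + 227t. Substituting into x ≡ 62 (mod 113) gives 227t ≡ 17 (mod 113), and since 1⁻¹ ≡ 1 (mod 113), t ≡ 17. Hence x ≡ 158 + 227·17 = 4017 (mod 25651).
From x ≡ 4017 (mod 25651) write x = 4017 + 25651t. Substituting into x ≡ 24 (mod 49) gives 25651t ≡ 25 (mod 49), and since 24⁻¹ ≡ 47 (mod 49), t ≡ 48. Hence x ≡ 4017 + 25651·48 = 1235265 (mod 1256899).
From x ≡ 1235265 (mod 1256899) write x = 1235265 + 1256899t. Substituting into x ≡ 12 (mod 167) gives 1256899t ≡ 46 (mod 167), and since 57⁻¹ ≡ 126 (mod 167), t ≡ 118. Hence x ≡ 1235265 + 1256899·118 = 149549347 (mod 209902133).
From x ≡ 149549347 (mod 209902133) write x = 149549347 + 209902133t. Substituting into x ≡ 100 (mod 131) gives 209902133t ≡ 91 (mod 131), and since 47⁻¹ ≡ 92 (mod 131), t ≡ 119. Hence x ≡ 149549347 + 209902133·119 = 25127903174 (mod 27497179423).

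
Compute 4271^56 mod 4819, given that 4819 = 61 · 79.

Mod 61: 4271 ≡ 1; 1^56 ≡ 1 (mod 61).
Mod 79: 4271 ≡ 5; 5^56 ≡ 76 (mod 79).
Combine by CRT: x ≡ 1 (mod 61), x ≡ 76 (mod 79) ⇒ x ≡ 550 (mod 4819).

550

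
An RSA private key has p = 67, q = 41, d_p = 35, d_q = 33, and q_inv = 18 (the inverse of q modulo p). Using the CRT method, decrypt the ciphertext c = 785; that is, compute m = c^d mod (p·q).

1247

m₁ = c^(d_p) mod p: c ≡ 48 (mod 67), and 48^35 mod 67 = 41.
m₂ = c^(d_q) mod q: c ≡ 6 (mod 41), and 6^33 mod 41 = 17.
h = q_inv·(m₁ − m₂) mod p = 18·(41 − 17) mod 67 = 30.
m = m₂ + h·q = 17 + 30·41 = 1247.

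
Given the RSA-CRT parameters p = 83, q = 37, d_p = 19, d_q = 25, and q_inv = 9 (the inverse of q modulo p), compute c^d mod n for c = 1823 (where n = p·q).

m₁ = c^(d_p) mod p: c ≡ 80 (mod 83), and 80^19 mod 83 = 66.
m₂ = c^(d_q) mod q: c ≡ 10 (mod 37), and 10^25 mod 37 = 10.
h = q_inv·(m₁ − m₂) mod p = 9·(66 − 10) mod 83 = 6.
m = m₂ + h·q = 10 + 6·37 = 232.

232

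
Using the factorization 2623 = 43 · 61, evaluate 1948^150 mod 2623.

Mod 43: 1948 ≡ 13; by Fermat, exponent reduces to 150 mod 42 = 24; 13^24 ≡ 4 (mod 43).
Mod 61: 1948 ≡ 57; by Fermat, exponent reduces to 150 mod 60 = 30; 57^30 ≡ 1 (mod 61).
Combine by CRT: x ≡ 4 (mod 43), x ≡ 1 (mod 61) ⇒ x ≡ 2197 (mod 2623).

2197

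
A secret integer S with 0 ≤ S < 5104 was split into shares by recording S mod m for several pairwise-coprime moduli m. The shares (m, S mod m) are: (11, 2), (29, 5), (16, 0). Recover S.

3456

The moduli are pairwise coprime; N = 11·29·16 = 5104.
N/11 = 464; 464 ≡ 2 (mod 11); 2·6 ≡ 1, so inverse 6.
N/29 = 176; 176 ≡ 2 (mod 29); 2·15 ≡ 1, so inverse 15.
N/16 = 319; 319 ≡ 15 (mod 16); 15·15 ≡ 1, so inverse 15.
S ≡ 2·464·6 + 5·176·15 + 0·319·15 = 18768.
18768 mod 5104 = 3456.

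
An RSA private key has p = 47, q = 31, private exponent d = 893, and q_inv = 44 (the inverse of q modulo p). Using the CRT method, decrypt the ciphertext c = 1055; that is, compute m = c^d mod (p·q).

404

d_p = d mod (p−1) = 893 mod 46 = 19; d_q = d mod (q−1) = 23.
m₁ = c^(d_p) mod p: c ≡ 21 (mod 47), and 21^19 mod 47 = 28.
m₂ = c^(d_q) mod q: c ≡ 1 (mod 31), and 1^23 mod 31 = 1.
h = q_inv·(m₁ − m₂) mod p = 44·(28 − 1) mod 47 = 13.
m = m₂ + h·q = 1 + 13·31 = 404.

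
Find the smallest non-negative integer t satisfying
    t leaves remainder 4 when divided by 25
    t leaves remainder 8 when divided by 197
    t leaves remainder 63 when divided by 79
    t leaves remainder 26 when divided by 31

Combine the congruences pairwise.
From t ≡ 4 (mod 25) write t = 4 + 25s. Substituting into t ≡ 8 (mod 197) gives 25s ≡ 4 (mod 197), and since 25⁻¹ ≡ 134 (mod 197), s ≡ 142. Hence t ≡ 4 + 25·142 = 3554 (mod 4925).
From t ≡ 3554 (mod 4925) write t = 3554 + 4925s. Substituting into t ≡ 63 (mod 79) gives 4925s ≡ 64 (mod 79), and since 27⁻¹ ≡ 41 (mod 79), s ≡ 17. Hence t ≡ 3554 + 4925·17 = 87279 (mod 389075).
From t ≡ 87279 (mod 389075) write t = 87279 + 389075s. Substituting into t ≡ 26 (mod 31) gives 389075s ≡ 12 (mod 31), and since 25⁻¹ ≡ 5 (mod 31), s ≡ 29. Hence t ≡ 87279 + 389075·29 = 11370454 (mod 12061325).

11370454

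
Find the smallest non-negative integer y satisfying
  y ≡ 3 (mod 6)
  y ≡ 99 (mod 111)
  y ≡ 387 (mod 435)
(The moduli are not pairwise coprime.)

14307

Combine the congruences pairwise.
gcd(6, 111) = 3 and 3 | (99 − 3), so the pair is consistent; merging gives y ≡ 99 (mod 222), where 222 = lcm(6, 111).
gcd(222, 435) = 3 and 3 | (387 − 99), so the pair is consistent; merging gives y ≡ 14307 (mod 32190), where 32190 = lcm(222, 435).
The solution is unique modulo lcm(6, 111, 435) = 32190.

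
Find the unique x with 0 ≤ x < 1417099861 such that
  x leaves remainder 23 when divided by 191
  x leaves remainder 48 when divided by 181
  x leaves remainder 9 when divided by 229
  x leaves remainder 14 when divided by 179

206475798

The moduli are pairwise coprime; N = 191·181·229·179 = 1417099861.
N/191 = 7419371; 7419371 ≡ 167 (mod 191); 167·183 ≡ 1, so inverse 183.
N/181 = 7829281; 7829281 ≡ 126 (mod 181); 126·102 ≡ 1, so inverse 102.
N/229 = 6188209; 6188209 ≡ 171 (mod 229); 171·75 ≡ 1, so inverse 75.
N/179 = 7916759; 7916759 ≡ 126 (mod 179); 126·27 ≡ 1, so inverse 27.
x ≡ 23·7419371·183 + 48·7829281·102 + 9·6188209·75 + 14·7916759·27 = 76729868292.
76729868292 mod 1417099861 = 206475798.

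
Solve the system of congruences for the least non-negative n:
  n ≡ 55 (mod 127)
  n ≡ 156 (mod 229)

From n ≡ 55 (mod 127) write n = 55 + 127t. Substituting into n ≡ 156 (mod 229) gives 127t ≡ 101 (mod 229), and since 127⁻¹ ≡ 110 (mod 229), t ≡ 118. Hence n ≡ 55 + 127·118 = 15041 (mod 29083).

15041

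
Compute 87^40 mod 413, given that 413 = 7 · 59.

Mod 7: 87 ≡ 3; by Fermat, exponent reduces to 40 mod 6 = 4; 3^4 ≡ 4 (mod 7).
Mod 59: 87 ≡ 28; 28^40 ≡ 26 (mod 59).
Combine by CRT: x ≡ 4 (mod 7), x ≡ 26 (mod 59) ⇒ x ≡ 144 (mod 413).

144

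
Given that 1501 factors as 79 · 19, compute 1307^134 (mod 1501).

Mod 79: 1307 ≡ 43; by Fermat, exponent reduces to 134 mod 78 = 56; 43^56 ≡ 72 (mod 79).
Mod 19: 1307 ≡ 15; by Fermat, exponent reduces to 134 mod 18 = 8; 15^8 ≡ 5 (mod 19).
Combine by CRT: x ≡ 72 (mod 79), x ≡ 5 (mod 19) ⇒ x ≡ 309 (mod 1501).

309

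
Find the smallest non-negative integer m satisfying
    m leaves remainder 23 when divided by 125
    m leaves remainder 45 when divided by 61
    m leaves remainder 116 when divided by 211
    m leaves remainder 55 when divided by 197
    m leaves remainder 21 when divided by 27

From m ≡ 23 (mod 125) write m = 23 + 125t. Substituting into m ≡ 45 (mod 61) gives 125t ≡ 22 (mod 61), and since 3⁻¹ ≡ 41 (mod 61), t ≡ 48. Hence m ≡ 23 + 125·48 = 6023 (mod 7625).
From m ≡ 6023 (mod 7625) write m = 6023 + 7625t. Substituting into m ≡ 116 (mod 211) gives 7625t ≡ 1 (mod 211), and since 29⁻¹ ≡ 131 (mod 211), t ≡ 131. Hence m ≡ 6023 + 7625·131 = 1004898 (mod 1608875).
From m ≡ 1004898 (mod 1608875) write m = 1004898 + 1608875t. Substituting into m ≡ 55 (mod 197) gives 1608875t ≡ 54 (mod 197), and since 173⁻¹ ≡ 41 (mod 197), t ≡ 47. Hence m ≡ 1004898 + 1608875·47 = 76622023 (mod 316948375).
From m ≡ 76622023 (mod 316948375) write m = 76622023 + 316948375t. Substituting into m ≡ 21 (mod 27) gives 316948375t ≡ 2 (mod 27), and since 19⁻¹ ≡ 10 (mod 27), t ≡ 20. Hence m ≡ 76622023 + 316948375·20 = 6415589523 (mod 8557606125).

6415589523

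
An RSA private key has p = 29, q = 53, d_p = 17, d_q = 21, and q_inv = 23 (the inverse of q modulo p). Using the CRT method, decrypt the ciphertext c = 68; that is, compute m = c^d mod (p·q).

m₁ = c^(d_p) mod p: c ≡ 10 (mod 29), and 10^17 mod 29 = 15.
m₂ = c^(d_q) mod q: c ≡ 15 (mod 53), and 15^21 mod 53 = 47.
h = q_inv·(m₁ − m₂) mod p = 23·(15 − 47) mod 29 = 18.
m = m₂ + h·q = 47 + 18·53 = 1001.

1001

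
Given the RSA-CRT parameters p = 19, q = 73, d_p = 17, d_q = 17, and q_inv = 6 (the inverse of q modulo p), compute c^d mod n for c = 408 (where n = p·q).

m₁ = c^(d_p) mod p: c ≡ 9 (mod 19), and 9^17 mod 19 = 17.
m₂ = c^(d_q) mod q: c ≡ 43 (mod 73), and 43^17 mod 73 = 52.
h = q_inv·(m₁ − m₂) mod p = 6·(17 − 52) mod 19 = 18.
m = m₂ + h·q = 52 + 18·73 = 1366.

1366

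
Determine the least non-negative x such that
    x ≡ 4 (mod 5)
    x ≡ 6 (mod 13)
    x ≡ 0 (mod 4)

84

The moduli are pairwise coprime; N = 5·13·4 = 260.
N/5 = 52; 52 ≡ 2 (mod 5); 2·3 ≡ 1, so inverse 3.
N/13 = 20; 20 ≡ 7 (mod 13); 7·2 ≡ 1, so inverse 2.
N/4 = 65; 65 ≡ 1 (mod 4), inverse 1.
x ≡ 4·52·3 + 6·20·2 + 0·65·1 = 864.
864 mod 260 = 84.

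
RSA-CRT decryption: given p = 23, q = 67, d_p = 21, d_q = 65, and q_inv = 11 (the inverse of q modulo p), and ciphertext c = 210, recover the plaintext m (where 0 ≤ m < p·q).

m₁ = c^(d_p) mod p: c ≡ 3 (mod 23), and 3^21 mod 23 = 8.
m₂ = c^(d_q) mod q: c ≡ 9 (mod 67), and 9^65 mod 67 = 15.
h = q_inv·(m₁ − m₂) mod p = 11·(8 − 15) mod 23 = 15.
m = m₂ + h·q = 15 + 15·67 = 1020.

1020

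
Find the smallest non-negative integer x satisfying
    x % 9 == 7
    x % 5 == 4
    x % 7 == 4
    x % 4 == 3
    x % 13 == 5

13759

The moduli are pairwise coprime; N = 9·5·7·4·13 = 16380.
N/9 = 1820; 1820 ≡ 2 (mod 9); 2·5 ≡ 1, so inverse 5.
N/5 = 3276; 3276 ≡ 1 (mod 5), inverse 1.
N/7 = 2340; 2340 ≡ 2 (mod 7); 2·4 ≡ 1, so inverse 4.
N/4 = 4095; 4095 ≡ 3 (mod 4); 3·3 ≡ 1, so inverse 3.
N/13 = 1260; 1260 ≡ 12 (mod 13); 12·12 ≡ 1, so inverse 12.
x ≡ 7·1820·5 + 4·3276·1 + 4·2340·4 + 3·4095·3 + 5·1260·12 = 226699.
226699 mod 16380 = 13759.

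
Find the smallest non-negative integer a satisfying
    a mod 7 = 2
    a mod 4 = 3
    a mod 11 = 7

51

The moduli are pairwise coprime; N = 7·4·11 = 308.
N/7 = 44; 44 ≡ 2 (mod 7); 2·4 ≡ 1, so inverse 4.
N/4 = 77; 77 ≡ 1 (mod 4), inverse 1.
N/11 = 28; 28 ≡ 6 (mod 11); 6·2 ≡ 1, so inverse 2.
a ≡ 2·44·4 + 3·77·1 + 7·28·2 = 975.
975 mod 308 = 51.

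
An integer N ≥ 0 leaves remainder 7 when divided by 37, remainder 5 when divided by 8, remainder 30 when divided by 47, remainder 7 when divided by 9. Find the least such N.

60613

The moduli are pairwise coprime; M = 37·8·47·9 = 125208.
M/37 = 3384; 3384 ≡ 17 (mod 37); 17·24 ≡ 1, so inverse 24.
M/8 = 15651; 15651 ≡ 3 (mod 8); 3·3 ≡ 1, so inverse 3.
M/47 = 2664; 2664 ≡ 32 (mod 47); 32·25 ≡ 1, so inverse 25.
M/9 = 13912; 13912 ≡ 7 (mod 9); 7·4 ≡ 1, so inverse 4.
N ≡ 7·3384·24 + 5·15651·3 + 30·2664·25 + 7·13912·4 = 3190813.
3190813 mod 125208 = 60613.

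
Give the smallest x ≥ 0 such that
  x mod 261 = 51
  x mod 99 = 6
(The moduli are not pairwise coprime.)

1095

gcd(261, 99) = 9 and 9 | (6 − 51), so the pair is consistent; merging gives x ≡ 1095 (mod 2871), where 2871 = lcm(261, 99).
The solution is unique modulo lcm(261, 99) = 2871.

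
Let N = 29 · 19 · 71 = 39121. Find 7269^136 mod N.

Mod 29: 7269 ≡ 19; by Fermat, exponent reduces to 136 mod 28 = 24; 19^24 ≡ 23 (mod 29).
Mod 19: 7269 ≡ 11; by Fermat, exponent reduces to 136 mod 18 = 10; 11^10 ≡ 11 (mod 19).
Mod 71: 7269 ≡ 27; by Fermat, exponent reduces to 136 mod 70 = 66; 27^66 ≡ 12 (mod 71).
Combine by CRT: x ≡ 23 (mod 29), x ≡ 11 (mod 19), x ≡ 12 (mod 71) ⇒ x ≡ 7041 (mod 39121).

7041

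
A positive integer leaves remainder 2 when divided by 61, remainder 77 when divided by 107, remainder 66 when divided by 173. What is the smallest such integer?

The moduli are pairwise coprime; N = 61·107·173 = 1129171.
N/61 = 18511; 18511 ≡ 28 (mod 61); 28·24 ≡ 1, so inverse 24.
N/107 = 10553; 10553 ≡ 67 (mod 107); 67·8 ≡ 1, so inverse 8.
N/173 = 6527; 6527 ≡ 126 (mod 173); 126·92 ≡ 1, so inverse 92.
k ≡ 2·18511·24 + 77·10553·8 + 66·6527·92 = 47021120.
47021120 mod 1129171 = 725109.

725109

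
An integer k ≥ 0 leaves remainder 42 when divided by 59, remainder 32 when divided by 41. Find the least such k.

278

From k ≡ 42 (mod 59) write k = 42 + 59t. Substituting into k ≡ 32 (mod 41) gives 59t ≡ 31 (mod 41), and since 18⁻¹ ≡ 16 (mod 41), t ≡ 4. Hence k ≡ 42 + 59·4 = 278 (mod 2419).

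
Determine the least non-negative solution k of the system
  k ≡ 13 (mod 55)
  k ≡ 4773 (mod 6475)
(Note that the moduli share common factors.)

17723

gcd(55, 6475) = 5 and 5 | (4773 − 13), so the pair is consistent; merging gives k ≡ 17723 (mod 71225), where 71225 = lcm(55, 6475).
The solution is unique modulo lcm(55, 6475) = 71225.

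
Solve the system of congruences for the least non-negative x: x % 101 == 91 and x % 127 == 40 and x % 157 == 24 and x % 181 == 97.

241502605

The moduli are pairwise coprime; N = 101·127·157·181 = 364504859.
N/101 = 3608959; 3608959 ≡ 27 (mod 101); 27·15 ≡ 1, so inverse 15.
N/127 = 2870117; 2870117 ≡ 44 (mod 127); 44·26 ≡ 1, so inverse 26.
N/157 = 2321687; 2321687 ≡ 128 (mod 157); 128·92 ≡ 1, so inverse 92.
N/181 = 2013839; 2013839 ≡ 33 (mod 181); 33·11 ≡ 1, so inverse 11.
x ≡ 91·3608959·15 + 40·2870117·26 + 24·2321687·92 + 97·2013839·11 = 15186201824.
15186201824 mod 364504859 = 241502605.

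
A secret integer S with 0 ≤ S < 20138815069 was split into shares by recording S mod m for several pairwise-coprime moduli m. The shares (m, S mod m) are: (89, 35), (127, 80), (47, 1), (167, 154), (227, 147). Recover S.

3849254129

The moduli are pairwise coprime; N = 89·127·47·167·227 = 20138815069.
N/89 = 226278821; 226278821 ≡ 59 (mod 89); 59·86 ≡ 1, so inverse 86.
N/127 = 158573347; 158573347 ≡ 4 (mod 127); 4·32 ≡ 1, so inverse 32.
N/47 = 428485427; 428485427 ≡ 10 (mod 47); 10·33 ≡ 1, so inverse 33.
N/167 = 120591707; 120591707 ≡ 5 (mod 167); 5·67 ≡ 1, so inverse 67.
N/227 = 88717247; 88717247 ≡ 199 (mod 227); 199·154 ≡ 1, so inverse 154.
S ≡ 35·226278821·86 + 80·158573347·32 + 1·428485427·33 + 154·120591707·67 + 147·88717247·154 = 4353833309033.
4353833309033 mod 20138815069 = 3849254129.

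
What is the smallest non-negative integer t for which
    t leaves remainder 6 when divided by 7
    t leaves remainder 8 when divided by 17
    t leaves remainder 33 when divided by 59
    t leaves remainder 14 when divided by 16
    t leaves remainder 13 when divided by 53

From t ≡ 6 (mod 7) write t = 6 + 7s. Substituting into t ≡ 8 (mod 17) gives 7s ≡ 2 (mod 17), and since 7⁻¹ ≡ 5 (mod 17), s ≡ 10. Hence t ≡ 6 + 7·10 = 76 (mod 119).
From t ≡ 76 (mod 119) write t = 76 + 119s. Substituting into t ≡ 33 (mod 59) gives 119s ≡ 16 (mod 59), and since 1⁻¹ ≡ 1 (mod 59), s ≡ 16. Hence t ≡ 76 + 119·16 = 1980 (mod 7021).
From t ≡ 1980 (mod 7021) write t = 1980 + 7021s. Substituting into t ≡ 14 (mod 16) gives 7021s ≡ 2 (mod 16), and since 13⁻¹ ≡ 5 (mod 16), s ≡ 10. Hence t ≡ 1980 + 7021·10 = 72190 (mod 112336).
From t ≡ 72190 (mod 112336) write t = 72190 + 112336s. Substituting into t ≡ 13 (mod 53) gives 112336s ≡ 9 (mod 53), and since 29⁻¹ ≡ 11 (mod 53), s ≡ 46. Hence t ≡ 72190 + 112336·46 = 5239646 (mod 5953808).

5239646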